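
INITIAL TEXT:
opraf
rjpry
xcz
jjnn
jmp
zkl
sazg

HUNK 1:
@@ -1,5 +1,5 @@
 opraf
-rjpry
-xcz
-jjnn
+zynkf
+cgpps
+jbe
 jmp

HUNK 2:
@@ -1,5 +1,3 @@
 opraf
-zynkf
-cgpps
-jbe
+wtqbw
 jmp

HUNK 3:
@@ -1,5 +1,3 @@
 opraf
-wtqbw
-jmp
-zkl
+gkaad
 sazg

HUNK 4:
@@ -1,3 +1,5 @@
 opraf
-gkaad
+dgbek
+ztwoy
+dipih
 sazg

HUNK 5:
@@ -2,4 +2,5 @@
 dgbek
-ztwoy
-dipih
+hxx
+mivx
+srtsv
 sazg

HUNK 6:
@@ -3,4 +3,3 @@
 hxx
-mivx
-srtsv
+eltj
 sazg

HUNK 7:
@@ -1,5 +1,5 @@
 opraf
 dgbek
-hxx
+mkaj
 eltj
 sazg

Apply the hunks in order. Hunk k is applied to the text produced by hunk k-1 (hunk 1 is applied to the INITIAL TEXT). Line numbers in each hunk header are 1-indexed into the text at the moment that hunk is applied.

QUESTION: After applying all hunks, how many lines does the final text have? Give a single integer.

Answer: 5

Derivation:
Hunk 1: at line 1 remove [rjpry,xcz,jjnn] add [zynkf,cgpps,jbe] -> 7 lines: opraf zynkf cgpps jbe jmp zkl sazg
Hunk 2: at line 1 remove [zynkf,cgpps,jbe] add [wtqbw] -> 5 lines: opraf wtqbw jmp zkl sazg
Hunk 3: at line 1 remove [wtqbw,jmp,zkl] add [gkaad] -> 3 lines: opraf gkaad sazg
Hunk 4: at line 1 remove [gkaad] add [dgbek,ztwoy,dipih] -> 5 lines: opraf dgbek ztwoy dipih sazg
Hunk 5: at line 2 remove [ztwoy,dipih] add [hxx,mivx,srtsv] -> 6 lines: opraf dgbek hxx mivx srtsv sazg
Hunk 6: at line 3 remove [mivx,srtsv] add [eltj] -> 5 lines: opraf dgbek hxx eltj sazg
Hunk 7: at line 1 remove [hxx] add [mkaj] -> 5 lines: opraf dgbek mkaj eltj sazg
Final line count: 5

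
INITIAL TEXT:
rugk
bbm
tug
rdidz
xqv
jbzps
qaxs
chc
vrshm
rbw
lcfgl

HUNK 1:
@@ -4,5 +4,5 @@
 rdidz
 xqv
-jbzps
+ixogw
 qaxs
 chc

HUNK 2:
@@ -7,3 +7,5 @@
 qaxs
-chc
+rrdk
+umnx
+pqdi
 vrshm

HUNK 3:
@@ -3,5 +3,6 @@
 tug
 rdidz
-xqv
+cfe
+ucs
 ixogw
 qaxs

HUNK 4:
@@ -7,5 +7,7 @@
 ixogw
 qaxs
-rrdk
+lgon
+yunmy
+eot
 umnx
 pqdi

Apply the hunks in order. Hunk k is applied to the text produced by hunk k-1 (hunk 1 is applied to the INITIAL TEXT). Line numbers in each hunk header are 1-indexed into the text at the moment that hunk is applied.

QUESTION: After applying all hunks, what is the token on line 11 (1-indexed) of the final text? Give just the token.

Hunk 1: at line 4 remove [jbzps] add [ixogw] -> 11 lines: rugk bbm tug rdidz xqv ixogw qaxs chc vrshm rbw lcfgl
Hunk 2: at line 7 remove [chc] add [rrdk,umnx,pqdi] -> 13 lines: rugk bbm tug rdidz xqv ixogw qaxs rrdk umnx pqdi vrshm rbw lcfgl
Hunk 3: at line 3 remove [xqv] add [cfe,ucs] -> 14 lines: rugk bbm tug rdidz cfe ucs ixogw qaxs rrdk umnx pqdi vrshm rbw lcfgl
Hunk 4: at line 7 remove [rrdk] add [lgon,yunmy,eot] -> 16 lines: rugk bbm tug rdidz cfe ucs ixogw qaxs lgon yunmy eot umnx pqdi vrshm rbw lcfgl
Final line 11: eot

Answer: eot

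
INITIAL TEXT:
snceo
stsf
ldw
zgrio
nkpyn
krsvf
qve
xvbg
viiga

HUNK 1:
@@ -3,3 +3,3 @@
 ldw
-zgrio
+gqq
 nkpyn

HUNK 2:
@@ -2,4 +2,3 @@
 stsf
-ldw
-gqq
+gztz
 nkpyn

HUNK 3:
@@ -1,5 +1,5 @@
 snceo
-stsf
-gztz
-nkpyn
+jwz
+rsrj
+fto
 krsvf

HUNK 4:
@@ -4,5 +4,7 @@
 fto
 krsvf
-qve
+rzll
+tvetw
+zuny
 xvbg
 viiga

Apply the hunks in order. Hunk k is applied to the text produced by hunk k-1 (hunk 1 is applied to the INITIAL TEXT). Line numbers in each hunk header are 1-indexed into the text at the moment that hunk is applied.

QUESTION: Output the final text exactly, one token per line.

Hunk 1: at line 3 remove [zgrio] add [gqq] -> 9 lines: snceo stsf ldw gqq nkpyn krsvf qve xvbg viiga
Hunk 2: at line 2 remove [ldw,gqq] add [gztz] -> 8 lines: snceo stsf gztz nkpyn krsvf qve xvbg viiga
Hunk 3: at line 1 remove [stsf,gztz,nkpyn] add [jwz,rsrj,fto] -> 8 lines: snceo jwz rsrj fto krsvf qve xvbg viiga
Hunk 4: at line 4 remove [qve] add [rzll,tvetw,zuny] -> 10 lines: snceo jwz rsrj fto krsvf rzll tvetw zuny xvbg viiga

Answer: snceo
jwz
rsrj
fto
krsvf
rzll
tvetw
zuny
xvbg
viiga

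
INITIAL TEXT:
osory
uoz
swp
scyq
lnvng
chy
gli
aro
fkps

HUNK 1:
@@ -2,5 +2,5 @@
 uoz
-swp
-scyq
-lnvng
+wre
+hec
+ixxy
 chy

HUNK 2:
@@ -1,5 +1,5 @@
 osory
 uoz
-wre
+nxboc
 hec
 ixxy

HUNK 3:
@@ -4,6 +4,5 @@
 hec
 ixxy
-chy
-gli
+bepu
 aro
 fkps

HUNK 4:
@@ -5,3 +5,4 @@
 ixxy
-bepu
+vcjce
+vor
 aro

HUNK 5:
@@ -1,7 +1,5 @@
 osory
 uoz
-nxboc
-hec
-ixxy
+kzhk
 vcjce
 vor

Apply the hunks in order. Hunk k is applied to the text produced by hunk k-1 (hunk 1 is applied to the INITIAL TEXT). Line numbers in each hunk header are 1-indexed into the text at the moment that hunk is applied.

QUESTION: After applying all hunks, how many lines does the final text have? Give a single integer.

Answer: 7

Derivation:
Hunk 1: at line 2 remove [swp,scyq,lnvng] add [wre,hec,ixxy] -> 9 lines: osory uoz wre hec ixxy chy gli aro fkps
Hunk 2: at line 1 remove [wre] add [nxboc] -> 9 lines: osory uoz nxboc hec ixxy chy gli aro fkps
Hunk 3: at line 4 remove [chy,gli] add [bepu] -> 8 lines: osory uoz nxboc hec ixxy bepu aro fkps
Hunk 4: at line 5 remove [bepu] add [vcjce,vor] -> 9 lines: osory uoz nxboc hec ixxy vcjce vor aro fkps
Hunk 5: at line 1 remove [nxboc,hec,ixxy] add [kzhk] -> 7 lines: osory uoz kzhk vcjce vor aro fkps
Final line count: 7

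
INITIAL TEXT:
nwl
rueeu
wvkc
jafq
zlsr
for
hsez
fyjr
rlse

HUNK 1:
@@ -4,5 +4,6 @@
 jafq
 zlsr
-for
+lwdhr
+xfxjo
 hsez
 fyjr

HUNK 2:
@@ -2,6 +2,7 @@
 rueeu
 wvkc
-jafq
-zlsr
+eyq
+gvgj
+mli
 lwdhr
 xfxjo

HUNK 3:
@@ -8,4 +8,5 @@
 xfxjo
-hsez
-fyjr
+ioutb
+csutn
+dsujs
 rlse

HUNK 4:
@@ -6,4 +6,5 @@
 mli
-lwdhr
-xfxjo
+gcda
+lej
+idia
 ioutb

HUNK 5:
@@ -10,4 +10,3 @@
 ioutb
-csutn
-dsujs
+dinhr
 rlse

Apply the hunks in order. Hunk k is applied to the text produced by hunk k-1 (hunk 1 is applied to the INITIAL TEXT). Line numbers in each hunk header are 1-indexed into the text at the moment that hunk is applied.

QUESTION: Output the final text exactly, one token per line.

Answer: nwl
rueeu
wvkc
eyq
gvgj
mli
gcda
lej
idia
ioutb
dinhr
rlse

Derivation:
Hunk 1: at line 4 remove [for] add [lwdhr,xfxjo] -> 10 lines: nwl rueeu wvkc jafq zlsr lwdhr xfxjo hsez fyjr rlse
Hunk 2: at line 2 remove [jafq,zlsr] add [eyq,gvgj,mli] -> 11 lines: nwl rueeu wvkc eyq gvgj mli lwdhr xfxjo hsez fyjr rlse
Hunk 3: at line 8 remove [hsez,fyjr] add [ioutb,csutn,dsujs] -> 12 lines: nwl rueeu wvkc eyq gvgj mli lwdhr xfxjo ioutb csutn dsujs rlse
Hunk 4: at line 6 remove [lwdhr,xfxjo] add [gcda,lej,idia] -> 13 lines: nwl rueeu wvkc eyq gvgj mli gcda lej idia ioutb csutn dsujs rlse
Hunk 5: at line 10 remove [csutn,dsujs] add [dinhr] -> 12 lines: nwl rueeu wvkc eyq gvgj mli gcda lej idia ioutb dinhr rlse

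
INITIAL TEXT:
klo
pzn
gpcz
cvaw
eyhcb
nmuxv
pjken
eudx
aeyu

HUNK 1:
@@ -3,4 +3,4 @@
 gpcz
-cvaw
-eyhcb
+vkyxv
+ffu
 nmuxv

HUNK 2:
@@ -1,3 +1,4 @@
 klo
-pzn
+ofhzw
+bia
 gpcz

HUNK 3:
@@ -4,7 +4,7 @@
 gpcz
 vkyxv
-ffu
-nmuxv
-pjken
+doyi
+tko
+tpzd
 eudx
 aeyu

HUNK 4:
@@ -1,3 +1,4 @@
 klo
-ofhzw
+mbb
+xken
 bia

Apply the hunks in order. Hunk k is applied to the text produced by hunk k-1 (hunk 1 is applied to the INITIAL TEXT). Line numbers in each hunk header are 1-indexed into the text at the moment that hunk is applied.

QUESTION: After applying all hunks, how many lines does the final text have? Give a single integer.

Answer: 11

Derivation:
Hunk 1: at line 3 remove [cvaw,eyhcb] add [vkyxv,ffu] -> 9 lines: klo pzn gpcz vkyxv ffu nmuxv pjken eudx aeyu
Hunk 2: at line 1 remove [pzn] add [ofhzw,bia] -> 10 lines: klo ofhzw bia gpcz vkyxv ffu nmuxv pjken eudx aeyu
Hunk 3: at line 4 remove [ffu,nmuxv,pjken] add [doyi,tko,tpzd] -> 10 lines: klo ofhzw bia gpcz vkyxv doyi tko tpzd eudx aeyu
Hunk 4: at line 1 remove [ofhzw] add [mbb,xken] -> 11 lines: klo mbb xken bia gpcz vkyxv doyi tko tpzd eudx aeyu
Final line count: 11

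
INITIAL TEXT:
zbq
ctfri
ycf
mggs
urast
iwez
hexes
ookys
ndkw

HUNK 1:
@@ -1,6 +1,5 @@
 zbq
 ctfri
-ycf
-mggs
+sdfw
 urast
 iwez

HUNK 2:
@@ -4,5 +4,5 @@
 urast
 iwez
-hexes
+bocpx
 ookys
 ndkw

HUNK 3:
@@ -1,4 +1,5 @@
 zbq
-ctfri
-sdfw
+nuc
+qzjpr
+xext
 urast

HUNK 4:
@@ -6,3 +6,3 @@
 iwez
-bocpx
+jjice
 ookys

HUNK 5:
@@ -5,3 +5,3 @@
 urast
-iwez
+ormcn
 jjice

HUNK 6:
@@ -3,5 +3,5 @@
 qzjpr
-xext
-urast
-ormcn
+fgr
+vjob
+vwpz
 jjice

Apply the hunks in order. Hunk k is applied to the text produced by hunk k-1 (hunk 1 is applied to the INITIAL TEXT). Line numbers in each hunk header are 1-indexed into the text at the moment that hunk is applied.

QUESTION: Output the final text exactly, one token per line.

Answer: zbq
nuc
qzjpr
fgr
vjob
vwpz
jjice
ookys
ndkw

Derivation:
Hunk 1: at line 1 remove [ycf,mggs] add [sdfw] -> 8 lines: zbq ctfri sdfw urast iwez hexes ookys ndkw
Hunk 2: at line 4 remove [hexes] add [bocpx] -> 8 lines: zbq ctfri sdfw urast iwez bocpx ookys ndkw
Hunk 3: at line 1 remove [ctfri,sdfw] add [nuc,qzjpr,xext] -> 9 lines: zbq nuc qzjpr xext urast iwez bocpx ookys ndkw
Hunk 4: at line 6 remove [bocpx] add [jjice] -> 9 lines: zbq nuc qzjpr xext urast iwez jjice ookys ndkw
Hunk 5: at line 5 remove [iwez] add [ormcn] -> 9 lines: zbq nuc qzjpr xext urast ormcn jjice ookys ndkw
Hunk 6: at line 3 remove [xext,urast,ormcn] add [fgr,vjob,vwpz] -> 9 lines: zbq nuc qzjpr fgr vjob vwpz jjice ookys ndkw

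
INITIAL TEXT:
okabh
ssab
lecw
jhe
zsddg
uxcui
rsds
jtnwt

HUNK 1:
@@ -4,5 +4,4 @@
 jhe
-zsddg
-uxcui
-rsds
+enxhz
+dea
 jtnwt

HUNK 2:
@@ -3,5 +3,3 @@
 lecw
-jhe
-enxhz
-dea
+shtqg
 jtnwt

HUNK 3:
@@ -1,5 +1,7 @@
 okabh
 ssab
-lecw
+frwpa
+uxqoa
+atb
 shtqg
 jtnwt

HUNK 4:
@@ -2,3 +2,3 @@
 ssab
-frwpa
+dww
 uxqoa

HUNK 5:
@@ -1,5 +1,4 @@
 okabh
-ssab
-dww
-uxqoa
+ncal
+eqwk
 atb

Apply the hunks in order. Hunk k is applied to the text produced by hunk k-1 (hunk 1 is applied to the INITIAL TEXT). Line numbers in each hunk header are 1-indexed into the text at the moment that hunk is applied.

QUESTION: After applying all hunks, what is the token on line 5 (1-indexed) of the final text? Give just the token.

Hunk 1: at line 4 remove [zsddg,uxcui,rsds] add [enxhz,dea] -> 7 lines: okabh ssab lecw jhe enxhz dea jtnwt
Hunk 2: at line 3 remove [jhe,enxhz,dea] add [shtqg] -> 5 lines: okabh ssab lecw shtqg jtnwt
Hunk 3: at line 1 remove [lecw] add [frwpa,uxqoa,atb] -> 7 lines: okabh ssab frwpa uxqoa atb shtqg jtnwt
Hunk 4: at line 2 remove [frwpa] add [dww] -> 7 lines: okabh ssab dww uxqoa atb shtqg jtnwt
Hunk 5: at line 1 remove [ssab,dww,uxqoa] add [ncal,eqwk] -> 6 lines: okabh ncal eqwk atb shtqg jtnwt
Final line 5: shtqg

Answer: shtqg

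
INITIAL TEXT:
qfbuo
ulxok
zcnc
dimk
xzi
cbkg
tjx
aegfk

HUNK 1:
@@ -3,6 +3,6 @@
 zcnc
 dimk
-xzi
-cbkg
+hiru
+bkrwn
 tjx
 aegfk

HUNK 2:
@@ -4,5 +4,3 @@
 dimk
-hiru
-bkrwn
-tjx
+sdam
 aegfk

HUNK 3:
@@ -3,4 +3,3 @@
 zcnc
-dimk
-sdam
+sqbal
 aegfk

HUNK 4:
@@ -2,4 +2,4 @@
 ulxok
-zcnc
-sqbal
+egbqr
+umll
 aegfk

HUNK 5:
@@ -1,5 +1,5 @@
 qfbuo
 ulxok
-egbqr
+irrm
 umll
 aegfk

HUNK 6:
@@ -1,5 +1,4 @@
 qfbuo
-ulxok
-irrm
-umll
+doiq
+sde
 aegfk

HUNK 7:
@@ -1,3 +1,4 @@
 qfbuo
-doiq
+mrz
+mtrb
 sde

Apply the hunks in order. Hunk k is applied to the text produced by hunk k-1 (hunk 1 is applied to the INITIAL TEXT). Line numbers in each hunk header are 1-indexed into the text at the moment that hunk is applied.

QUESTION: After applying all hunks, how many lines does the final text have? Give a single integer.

Hunk 1: at line 3 remove [xzi,cbkg] add [hiru,bkrwn] -> 8 lines: qfbuo ulxok zcnc dimk hiru bkrwn tjx aegfk
Hunk 2: at line 4 remove [hiru,bkrwn,tjx] add [sdam] -> 6 lines: qfbuo ulxok zcnc dimk sdam aegfk
Hunk 3: at line 3 remove [dimk,sdam] add [sqbal] -> 5 lines: qfbuo ulxok zcnc sqbal aegfk
Hunk 4: at line 2 remove [zcnc,sqbal] add [egbqr,umll] -> 5 lines: qfbuo ulxok egbqr umll aegfk
Hunk 5: at line 1 remove [egbqr] add [irrm] -> 5 lines: qfbuo ulxok irrm umll aegfk
Hunk 6: at line 1 remove [ulxok,irrm,umll] add [doiq,sde] -> 4 lines: qfbuo doiq sde aegfk
Hunk 7: at line 1 remove [doiq] add [mrz,mtrb] -> 5 lines: qfbuo mrz mtrb sde aegfk
Final line count: 5

Answer: 5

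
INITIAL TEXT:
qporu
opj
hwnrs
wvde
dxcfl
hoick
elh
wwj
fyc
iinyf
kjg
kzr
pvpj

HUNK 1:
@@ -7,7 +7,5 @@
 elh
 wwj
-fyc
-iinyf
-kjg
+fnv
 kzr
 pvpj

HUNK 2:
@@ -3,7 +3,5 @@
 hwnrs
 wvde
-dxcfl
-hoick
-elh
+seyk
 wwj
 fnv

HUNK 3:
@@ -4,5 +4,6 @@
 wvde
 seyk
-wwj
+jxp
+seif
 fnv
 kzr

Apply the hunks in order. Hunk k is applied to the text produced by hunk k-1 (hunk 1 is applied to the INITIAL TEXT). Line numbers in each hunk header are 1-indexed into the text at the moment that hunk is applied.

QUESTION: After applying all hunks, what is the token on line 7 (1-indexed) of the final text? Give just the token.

Hunk 1: at line 7 remove [fyc,iinyf,kjg] add [fnv] -> 11 lines: qporu opj hwnrs wvde dxcfl hoick elh wwj fnv kzr pvpj
Hunk 2: at line 3 remove [dxcfl,hoick,elh] add [seyk] -> 9 lines: qporu opj hwnrs wvde seyk wwj fnv kzr pvpj
Hunk 3: at line 4 remove [wwj] add [jxp,seif] -> 10 lines: qporu opj hwnrs wvde seyk jxp seif fnv kzr pvpj
Final line 7: seif

Answer: seif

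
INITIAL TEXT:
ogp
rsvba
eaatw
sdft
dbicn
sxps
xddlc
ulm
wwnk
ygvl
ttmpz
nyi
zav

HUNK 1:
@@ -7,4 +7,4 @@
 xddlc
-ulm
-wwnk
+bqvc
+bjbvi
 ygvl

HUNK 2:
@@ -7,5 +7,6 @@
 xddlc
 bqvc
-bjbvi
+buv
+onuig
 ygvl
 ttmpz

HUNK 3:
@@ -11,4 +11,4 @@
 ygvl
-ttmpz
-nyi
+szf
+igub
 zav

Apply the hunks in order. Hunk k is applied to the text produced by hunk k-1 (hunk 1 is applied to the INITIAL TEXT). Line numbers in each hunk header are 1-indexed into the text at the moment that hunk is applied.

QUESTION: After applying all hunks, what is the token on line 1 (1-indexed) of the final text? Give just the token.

Answer: ogp

Derivation:
Hunk 1: at line 7 remove [ulm,wwnk] add [bqvc,bjbvi] -> 13 lines: ogp rsvba eaatw sdft dbicn sxps xddlc bqvc bjbvi ygvl ttmpz nyi zav
Hunk 2: at line 7 remove [bjbvi] add [buv,onuig] -> 14 lines: ogp rsvba eaatw sdft dbicn sxps xddlc bqvc buv onuig ygvl ttmpz nyi zav
Hunk 3: at line 11 remove [ttmpz,nyi] add [szf,igub] -> 14 lines: ogp rsvba eaatw sdft dbicn sxps xddlc bqvc buv onuig ygvl szf igub zav
Final line 1: ogp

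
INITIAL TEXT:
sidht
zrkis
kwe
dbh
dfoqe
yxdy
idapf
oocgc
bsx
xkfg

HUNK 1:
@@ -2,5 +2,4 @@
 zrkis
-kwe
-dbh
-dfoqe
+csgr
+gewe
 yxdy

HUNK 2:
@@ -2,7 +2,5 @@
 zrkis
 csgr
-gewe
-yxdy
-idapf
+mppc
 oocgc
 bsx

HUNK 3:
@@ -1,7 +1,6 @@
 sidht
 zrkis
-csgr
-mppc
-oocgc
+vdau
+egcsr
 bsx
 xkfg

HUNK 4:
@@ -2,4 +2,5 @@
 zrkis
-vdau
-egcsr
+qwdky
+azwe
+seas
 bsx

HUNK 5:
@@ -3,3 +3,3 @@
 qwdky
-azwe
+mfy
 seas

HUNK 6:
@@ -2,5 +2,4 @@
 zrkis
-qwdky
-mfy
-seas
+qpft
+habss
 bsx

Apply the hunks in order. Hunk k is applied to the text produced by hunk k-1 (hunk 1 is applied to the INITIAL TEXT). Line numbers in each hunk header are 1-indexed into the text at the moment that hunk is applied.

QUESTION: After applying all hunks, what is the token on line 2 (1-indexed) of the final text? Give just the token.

Answer: zrkis

Derivation:
Hunk 1: at line 2 remove [kwe,dbh,dfoqe] add [csgr,gewe] -> 9 lines: sidht zrkis csgr gewe yxdy idapf oocgc bsx xkfg
Hunk 2: at line 2 remove [gewe,yxdy,idapf] add [mppc] -> 7 lines: sidht zrkis csgr mppc oocgc bsx xkfg
Hunk 3: at line 1 remove [csgr,mppc,oocgc] add [vdau,egcsr] -> 6 lines: sidht zrkis vdau egcsr bsx xkfg
Hunk 4: at line 2 remove [vdau,egcsr] add [qwdky,azwe,seas] -> 7 lines: sidht zrkis qwdky azwe seas bsx xkfg
Hunk 5: at line 3 remove [azwe] add [mfy] -> 7 lines: sidht zrkis qwdky mfy seas bsx xkfg
Hunk 6: at line 2 remove [qwdky,mfy,seas] add [qpft,habss] -> 6 lines: sidht zrkis qpft habss bsx xkfg
Final line 2: zrkis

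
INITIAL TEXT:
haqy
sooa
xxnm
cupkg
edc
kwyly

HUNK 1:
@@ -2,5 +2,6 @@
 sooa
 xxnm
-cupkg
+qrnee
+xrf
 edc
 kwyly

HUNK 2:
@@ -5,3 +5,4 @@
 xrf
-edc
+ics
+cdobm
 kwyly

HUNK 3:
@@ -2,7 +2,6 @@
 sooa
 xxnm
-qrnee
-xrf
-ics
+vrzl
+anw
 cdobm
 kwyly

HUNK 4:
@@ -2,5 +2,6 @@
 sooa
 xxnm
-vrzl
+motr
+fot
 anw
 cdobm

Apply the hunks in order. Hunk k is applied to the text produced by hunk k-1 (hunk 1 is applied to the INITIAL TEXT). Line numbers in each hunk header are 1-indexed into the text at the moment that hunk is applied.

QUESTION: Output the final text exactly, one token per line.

Hunk 1: at line 2 remove [cupkg] add [qrnee,xrf] -> 7 lines: haqy sooa xxnm qrnee xrf edc kwyly
Hunk 2: at line 5 remove [edc] add [ics,cdobm] -> 8 lines: haqy sooa xxnm qrnee xrf ics cdobm kwyly
Hunk 3: at line 2 remove [qrnee,xrf,ics] add [vrzl,anw] -> 7 lines: haqy sooa xxnm vrzl anw cdobm kwyly
Hunk 4: at line 2 remove [vrzl] add [motr,fot] -> 8 lines: haqy sooa xxnm motr fot anw cdobm kwyly

Answer: haqy
sooa
xxnm
motr
fot
anw
cdobm
kwyly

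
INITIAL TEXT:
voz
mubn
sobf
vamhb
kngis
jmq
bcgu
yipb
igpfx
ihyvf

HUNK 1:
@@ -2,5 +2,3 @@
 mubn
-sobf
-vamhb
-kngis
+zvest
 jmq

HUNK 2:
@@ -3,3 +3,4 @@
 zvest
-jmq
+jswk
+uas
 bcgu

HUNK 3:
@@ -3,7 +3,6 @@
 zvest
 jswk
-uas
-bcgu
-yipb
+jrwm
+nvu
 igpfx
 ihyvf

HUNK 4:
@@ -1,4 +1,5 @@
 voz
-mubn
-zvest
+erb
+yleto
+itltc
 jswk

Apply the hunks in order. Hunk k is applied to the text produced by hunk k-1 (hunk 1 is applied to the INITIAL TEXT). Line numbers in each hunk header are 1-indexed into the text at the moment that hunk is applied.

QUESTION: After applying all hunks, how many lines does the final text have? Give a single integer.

Answer: 9

Derivation:
Hunk 1: at line 2 remove [sobf,vamhb,kngis] add [zvest] -> 8 lines: voz mubn zvest jmq bcgu yipb igpfx ihyvf
Hunk 2: at line 3 remove [jmq] add [jswk,uas] -> 9 lines: voz mubn zvest jswk uas bcgu yipb igpfx ihyvf
Hunk 3: at line 3 remove [uas,bcgu,yipb] add [jrwm,nvu] -> 8 lines: voz mubn zvest jswk jrwm nvu igpfx ihyvf
Hunk 4: at line 1 remove [mubn,zvest] add [erb,yleto,itltc] -> 9 lines: voz erb yleto itltc jswk jrwm nvu igpfx ihyvf
Final line count: 9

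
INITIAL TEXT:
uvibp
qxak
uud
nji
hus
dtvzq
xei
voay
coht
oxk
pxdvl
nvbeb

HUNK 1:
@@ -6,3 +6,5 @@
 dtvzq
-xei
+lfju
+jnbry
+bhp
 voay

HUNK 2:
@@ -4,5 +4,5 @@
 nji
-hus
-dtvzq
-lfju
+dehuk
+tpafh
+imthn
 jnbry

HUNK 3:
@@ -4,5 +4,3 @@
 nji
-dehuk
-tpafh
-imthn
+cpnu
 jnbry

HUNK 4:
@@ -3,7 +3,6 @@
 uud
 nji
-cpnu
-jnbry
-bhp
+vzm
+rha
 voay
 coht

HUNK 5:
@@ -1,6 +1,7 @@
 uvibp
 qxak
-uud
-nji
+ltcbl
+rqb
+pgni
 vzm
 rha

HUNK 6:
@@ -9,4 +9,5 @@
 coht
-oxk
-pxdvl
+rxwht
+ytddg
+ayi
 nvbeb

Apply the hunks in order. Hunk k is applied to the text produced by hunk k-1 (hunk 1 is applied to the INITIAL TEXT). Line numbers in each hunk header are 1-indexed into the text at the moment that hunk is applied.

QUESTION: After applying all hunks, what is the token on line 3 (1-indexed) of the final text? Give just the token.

Hunk 1: at line 6 remove [xei] add [lfju,jnbry,bhp] -> 14 lines: uvibp qxak uud nji hus dtvzq lfju jnbry bhp voay coht oxk pxdvl nvbeb
Hunk 2: at line 4 remove [hus,dtvzq,lfju] add [dehuk,tpafh,imthn] -> 14 lines: uvibp qxak uud nji dehuk tpafh imthn jnbry bhp voay coht oxk pxdvl nvbeb
Hunk 3: at line 4 remove [dehuk,tpafh,imthn] add [cpnu] -> 12 lines: uvibp qxak uud nji cpnu jnbry bhp voay coht oxk pxdvl nvbeb
Hunk 4: at line 3 remove [cpnu,jnbry,bhp] add [vzm,rha] -> 11 lines: uvibp qxak uud nji vzm rha voay coht oxk pxdvl nvbeb
Hunk 5: at line 1 remove [uud,nji] add [ltcbl,rqb,pgni] -> 12 lines: uvibp qxak ltcbl rqb pgni vzm rha voay coht oxk pxdvl nvbeb
Hunk 6: at line 9 remove [oxk,pxdvl] add [rxwht,ytddg,ayi] -> 13 lines: uvibp qxak ltcbl rqb pgni vzm rha voay coht rxwht ytddg ayi nvbeb
Final line 3: ltcbl

Answer: ltcbl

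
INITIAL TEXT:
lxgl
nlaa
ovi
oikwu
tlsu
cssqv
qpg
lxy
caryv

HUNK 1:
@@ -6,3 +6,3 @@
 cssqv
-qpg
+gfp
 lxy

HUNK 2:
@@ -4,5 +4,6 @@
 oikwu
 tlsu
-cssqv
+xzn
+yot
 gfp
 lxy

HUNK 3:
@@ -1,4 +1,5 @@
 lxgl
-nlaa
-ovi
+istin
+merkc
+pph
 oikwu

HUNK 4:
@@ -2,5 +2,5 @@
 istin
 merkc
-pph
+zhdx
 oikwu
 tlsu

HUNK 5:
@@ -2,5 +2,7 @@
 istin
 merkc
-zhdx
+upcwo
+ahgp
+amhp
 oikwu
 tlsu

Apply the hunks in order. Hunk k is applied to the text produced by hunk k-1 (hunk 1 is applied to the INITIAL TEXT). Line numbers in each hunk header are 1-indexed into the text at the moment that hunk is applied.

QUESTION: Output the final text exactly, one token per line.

Hunk 1: at line 6 remove [qpg] add [gfp] -> 9 lines: lxgl nlaa ovi oikwu tlsu cssqv gfp lxy caryv
Hunk 2: at line 4 remove [cssqv] add [xzn,yot] -> 10 lines: lxgl nlaa ovi oikwu tlsu xzn yot gfp lxy caryv
Hunk 3: at line 1 remove [nlaa,ovi] add [istin,merkc,pph] -> 11 lines: lxgl istin merkc pph oikwu tlsu xzn yot gfp lxy caryv
Hunk 4: at line 2 remove [pph] add [zhdx] -> 11 lines: lxgl istin merkc zhdx oikwu tlsu xzn yot gfp lxy caryv
Hunk 5: at line 2 remove [zhdx] add [upcwo,ahgp,amhp] -> 13 lines: lxgl istin merkc upcwo ahgp amhp oikwu tlsu xzn yot gfp lxy caryv

Answer: lxgl
istin
merkc
upcwo
ahgp
amhp
oikwu
tlsu
xzn
yot
gfp
lxy
caryv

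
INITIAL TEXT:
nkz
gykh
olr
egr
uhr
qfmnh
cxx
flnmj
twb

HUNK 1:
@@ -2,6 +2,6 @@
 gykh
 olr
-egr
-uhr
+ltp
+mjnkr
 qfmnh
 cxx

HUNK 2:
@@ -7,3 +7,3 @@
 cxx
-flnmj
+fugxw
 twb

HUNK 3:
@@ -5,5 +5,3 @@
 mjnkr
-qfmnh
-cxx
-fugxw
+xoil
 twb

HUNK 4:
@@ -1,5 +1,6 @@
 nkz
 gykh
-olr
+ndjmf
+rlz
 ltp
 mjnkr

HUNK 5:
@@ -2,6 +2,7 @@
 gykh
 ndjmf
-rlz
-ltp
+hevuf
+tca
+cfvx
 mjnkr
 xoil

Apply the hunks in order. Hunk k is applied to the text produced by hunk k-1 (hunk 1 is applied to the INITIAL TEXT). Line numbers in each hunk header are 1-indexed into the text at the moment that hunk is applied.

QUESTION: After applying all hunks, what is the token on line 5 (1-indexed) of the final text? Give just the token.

Answer: tca

Derivation:
Hunk 1: at line 2 remove [egr,uhr] add [ltp,mjnkr] -> 9 lines: nkz gykh olr ltp mjnkr qfmnh cxx flnmj twb
Hunk 2: at line 7 remove [flnmj] add [fugxw] -> 9 lines: nkz gykh olr ltp mjnkr qfmnh cxx fugxw twb
Hunk 3: at line 5 remove [qfmnh,cxx,fugxw] add [xoil] -> 7 lines: nkz gykh olr ltp mjnkr xoil twb
Hunk 4: at line 1 remove [olr] add [ndjmf,rlz] -> 8 lines: nkz gykh ndjmf rlz ltp mjnkr xoil twb
Hunk 5: at line 2 remove [rlz,ltp] add [hevuf,tca,cfvx] -> 9 lines: nkz gykh ndjmf hevuf tca cfvx mjnkr xoil twb
Final line 5: tca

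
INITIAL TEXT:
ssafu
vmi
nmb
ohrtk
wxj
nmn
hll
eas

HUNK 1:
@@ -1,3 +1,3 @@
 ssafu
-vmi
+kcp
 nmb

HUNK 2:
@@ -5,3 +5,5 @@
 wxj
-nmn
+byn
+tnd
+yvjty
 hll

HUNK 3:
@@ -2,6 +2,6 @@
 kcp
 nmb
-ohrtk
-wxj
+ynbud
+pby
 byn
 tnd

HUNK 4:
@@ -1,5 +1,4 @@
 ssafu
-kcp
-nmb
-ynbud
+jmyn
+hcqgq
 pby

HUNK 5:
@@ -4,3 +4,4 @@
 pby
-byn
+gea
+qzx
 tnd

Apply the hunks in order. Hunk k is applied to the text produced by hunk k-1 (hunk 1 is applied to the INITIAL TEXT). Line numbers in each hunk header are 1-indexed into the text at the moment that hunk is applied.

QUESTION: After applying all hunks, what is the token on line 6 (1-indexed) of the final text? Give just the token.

Hunk 1: at line 1 remove [vmi] add [kcp] -> 8 lines: ssafu kcp nmb ohrtk wxj nmn hll eas
Hunk 2: at line 5 remove [nmn] add [byn,tnd,yvjty] -> 10 lines: ssafu kcp nmb ohrtk wxj byn tnd yvjty hll eas
Hunk 3: at line 2 remove [ohrtk,wxj] add [ynbud,pby] -> 10 lines: ssafu kcp nmb ynbud pby byn tnd yvjty hll eas
Hunk 4: at line 1 remove [kcp,nmb,ynbud] add [jmyn,hcqgq] -> 9 lines: ssafu jmyn hcqgq pby byn tnd yvjty hll eas
Hunk 5: at line 4 remove [byn] add [gea,qzx] -> 10 lines: ssafu jmyn hcqgq pby gea qzx tnd yvjty hll eas
Final line 6: qzx

Answer: qzx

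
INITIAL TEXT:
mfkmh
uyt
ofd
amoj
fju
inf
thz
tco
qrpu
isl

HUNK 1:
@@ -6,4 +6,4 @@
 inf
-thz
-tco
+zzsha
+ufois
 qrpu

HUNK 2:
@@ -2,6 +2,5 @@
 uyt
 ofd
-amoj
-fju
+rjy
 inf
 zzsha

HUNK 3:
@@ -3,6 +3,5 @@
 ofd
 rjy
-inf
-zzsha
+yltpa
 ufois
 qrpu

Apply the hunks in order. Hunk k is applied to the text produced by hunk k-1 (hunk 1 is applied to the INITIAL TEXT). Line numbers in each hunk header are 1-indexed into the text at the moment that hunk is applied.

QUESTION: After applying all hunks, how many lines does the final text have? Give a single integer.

Hunk 1: at line 6 remove [thz,tco] add [zzsha,ufois] -> 10 lines: mfkmh uyt ofd amoj fju inf zzsha ufois qrpu isl
Hunk 2: at line 2 remove [amoj,fju] add [rjy] -> 9 lines: mfkmh uyt ofd rjy inf zzsha ufois qrpu isl
Hunk 3: at line 3 remove [inf,zzsha] add [yltpa] -> 8 lines: mfkmh uyt ofd rjy yltpa ufois qrpu isl
Final line count: 8

Answer: 8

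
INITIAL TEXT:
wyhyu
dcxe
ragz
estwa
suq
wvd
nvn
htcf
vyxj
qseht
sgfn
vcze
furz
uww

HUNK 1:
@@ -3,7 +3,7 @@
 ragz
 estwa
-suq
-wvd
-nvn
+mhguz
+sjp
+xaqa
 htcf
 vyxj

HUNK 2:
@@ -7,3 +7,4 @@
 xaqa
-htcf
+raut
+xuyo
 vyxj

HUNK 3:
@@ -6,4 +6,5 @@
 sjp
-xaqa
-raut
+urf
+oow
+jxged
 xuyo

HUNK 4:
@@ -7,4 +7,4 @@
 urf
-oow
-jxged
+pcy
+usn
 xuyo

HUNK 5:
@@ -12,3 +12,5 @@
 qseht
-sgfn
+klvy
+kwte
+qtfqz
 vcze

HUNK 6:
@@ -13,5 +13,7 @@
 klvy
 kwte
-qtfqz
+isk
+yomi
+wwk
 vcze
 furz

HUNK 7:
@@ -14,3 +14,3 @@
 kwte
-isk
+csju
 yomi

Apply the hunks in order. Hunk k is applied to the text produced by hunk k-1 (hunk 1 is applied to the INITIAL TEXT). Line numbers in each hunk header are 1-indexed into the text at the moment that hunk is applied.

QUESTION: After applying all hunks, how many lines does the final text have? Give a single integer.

Answer: 20

Derivation:
Hunk 1: at line 3 remove [suq,wvd,nvn] add [mhguz,sjp,xaqa] -> 14 lines: wyhyu dcxe ragz estwa mhguz sjp xaqa htcf vyxj qseht sgfn vcze furz uww
Hunk 2: at line 7 remove [htcf] add [raut,xuyo] -> 15 lines: wyhyu dcxe ragz estwa mhguz sjp xaqa raut xuyo vyxj qseht sgfn vcze furz uww
Hunk 3: at line 6 remove [xaqa,raut] add [urf,oow,jxged] -> 16 lines: wyhyu dcxe ragz estwa mhguz sjp urf oow jxged xuyo vyxj qseht sgfn vcze furz uww
Hunk 4: at line 7 remove [oow,jxged] add [pcy,usn] -> 16 lines: wyhyu dcxe ragz estwa mhguz sjp urf pcy usn xuyo vyxj qseht sgfn vcze furz uww
Hunk 5: at line 12 remove [sgfn] add [klvy,kwte,qtfqz] -> 18 lines: wyhyu dcxe ragz estwa mhguz sjp urf pcy usn xuyo vyxj qseht klvy kwte qtfqz vcze furz uww
Hunk 6: at line 13 remove [qtfqz] add [isk,yomi,wwk] -> 20 lines: wyhyu dcxe ragz estwa mhguz sjp urf pcy usn xuyo vyxj qseht klvy kwte isk yomi wwk vcze furz uww
Hunk 7: at line 14 remove [isk] add [csju] -> 20 lines: wyhyu dcxe ragz estwa mhguz sjp urf pcy usn xuyo vyxj qseht klvy kwte csju yomi wwk vcze furz uww
Final line count: 20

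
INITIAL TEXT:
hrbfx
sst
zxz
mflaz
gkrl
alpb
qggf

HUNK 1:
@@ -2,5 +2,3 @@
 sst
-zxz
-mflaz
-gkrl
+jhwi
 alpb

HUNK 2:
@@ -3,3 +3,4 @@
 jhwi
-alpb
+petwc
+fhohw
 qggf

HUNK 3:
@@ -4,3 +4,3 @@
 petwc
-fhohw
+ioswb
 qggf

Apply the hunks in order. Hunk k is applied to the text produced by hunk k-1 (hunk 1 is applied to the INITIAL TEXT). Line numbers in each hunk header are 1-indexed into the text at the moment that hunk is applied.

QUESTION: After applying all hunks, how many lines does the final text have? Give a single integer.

Hunk 1: at line 2 remove [zxz,mflaz,gkrl] add [jhwi] -> 5 lines: hrbfx sst jhwi alpb qggf
Hunk 2: at line 3 remove [alpb] add [petwc,fhohw] -> 6 lines: hrbfx sst jhwi petwc fhohw qggf
Hunk 3: at line 4 remove [fhohw] add [ioswb] -> 6 lines: hrbfx sst jhwi petwc ioswb qggf
Final line count: 6

Answer: 6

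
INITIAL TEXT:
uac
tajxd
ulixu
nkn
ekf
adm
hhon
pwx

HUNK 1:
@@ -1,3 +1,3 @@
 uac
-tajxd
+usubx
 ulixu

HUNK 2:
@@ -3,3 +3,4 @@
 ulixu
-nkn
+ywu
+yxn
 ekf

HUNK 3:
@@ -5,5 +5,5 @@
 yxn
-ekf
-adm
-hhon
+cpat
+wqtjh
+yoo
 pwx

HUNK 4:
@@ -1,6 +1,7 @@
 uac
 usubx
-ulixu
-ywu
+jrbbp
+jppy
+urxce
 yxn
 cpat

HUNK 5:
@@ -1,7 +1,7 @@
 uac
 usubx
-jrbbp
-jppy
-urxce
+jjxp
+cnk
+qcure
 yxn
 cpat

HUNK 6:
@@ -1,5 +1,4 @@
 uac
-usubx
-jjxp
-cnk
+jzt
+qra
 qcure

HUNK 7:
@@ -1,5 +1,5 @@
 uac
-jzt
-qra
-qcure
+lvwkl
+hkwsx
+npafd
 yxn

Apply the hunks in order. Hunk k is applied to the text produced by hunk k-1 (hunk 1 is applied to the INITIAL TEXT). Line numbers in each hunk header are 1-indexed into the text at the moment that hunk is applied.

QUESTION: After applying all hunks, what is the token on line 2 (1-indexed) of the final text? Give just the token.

Answer: lvwkl

Derivation:
Hunk 1: at line 1 remove [tajxd] add [usubx] -> 8 lines: uac usubx ulixu nkn ekf adm hhon pwx
Hunk 2: at line 3 remove [nkn] add [ywu,yxn] -> 9 lines: uac usubx ulixu ywu yxn ekf adm hhon pwx
Hunk 3: at line 5 remove [ekf,adm,hhon] add [cpat,wqtjh,yoo] -> 9 lines: uac usubx ulixu ywu yxn cpat wqtjh yoo pwx
Hunk 4: at line 1 remove [ulixu,ywu] add [jrbbp,jppy,urxce] -> 10 lines: uac usubx jrbbp jppy urxce yxn cpat wqtjh yoo pwx
Hunk 5: at line 1 remove [jrbbp,jppy,urxce] add [jjxp,cnk,qcure] -> 10 lines: uac usubx jjxp cnk qcure yxn cpat wqtjh yoo pwx
Hunk 6: at line 1 remove [usubx,jjxp,cnk] add [jzt,qra] -> 9 lines: uac jzt qra qcure yxn cpat wqtjh yoo pwx
Hunk 7: at line 1 remove [jzt,qra,qcure] add [lvwkl,hkwsx,npafd] -> 9 lines: uac lvwkl hkwsx npafd yxn cpat wqtjh yoo pwx
Final line 2: lvwkl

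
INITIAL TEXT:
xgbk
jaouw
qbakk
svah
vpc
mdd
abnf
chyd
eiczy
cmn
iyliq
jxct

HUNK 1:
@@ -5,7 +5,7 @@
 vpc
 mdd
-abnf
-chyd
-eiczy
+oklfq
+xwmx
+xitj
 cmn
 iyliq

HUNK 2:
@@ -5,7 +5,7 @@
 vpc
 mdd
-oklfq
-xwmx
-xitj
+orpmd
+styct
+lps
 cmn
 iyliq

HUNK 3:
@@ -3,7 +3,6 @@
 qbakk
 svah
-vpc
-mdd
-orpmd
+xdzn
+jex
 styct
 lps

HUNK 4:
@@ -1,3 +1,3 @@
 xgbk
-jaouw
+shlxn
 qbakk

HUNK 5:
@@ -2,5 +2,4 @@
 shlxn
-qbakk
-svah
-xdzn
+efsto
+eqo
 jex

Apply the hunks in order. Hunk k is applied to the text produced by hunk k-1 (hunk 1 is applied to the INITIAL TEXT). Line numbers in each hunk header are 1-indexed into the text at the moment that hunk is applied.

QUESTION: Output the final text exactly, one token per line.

Answer: xgbk
shlxn
efsto
eqo
jex
styct
lps
cmn
iyliq
jxct

Derivation:
Hunk 1: at line 5 remove [abnf,chyd,eiczy] add [oklfq,xwmx,xitj] -> 12 lines: xgbk jaouw qbakk svah vpc mdd oklfq xwmx xitj cmn iyliq jxct
Hunk 2: at line 5 remove [oklfq,xwmx,xitj] add [orpmd,styct,lps] -> 12 lines: xgbk jaouw qbakk svah vpc mdd orpmd styct lps cmn iyliq jxct
Hunk 3: at line 3 remove [vpc,mdd,orpmd] add [xdzn,jex] -> 11 lines: xgbk jaouw qbakk svah xdzn jex styct lps cmn iyliq jxct
Hunk 4: at line 1 remove [jaouw] add [shlxn] -> 11 lines: xgbk shlxn qbakk svah xdzn jex styct lps cmn iyliq jxct
Hunk 5: at line 2 remove [qbakk,svah,xdzn] add [efsto,eqo] -> 10 lines: xgbk shlxn efsto eqo jex styct lps cmn iyliq jxct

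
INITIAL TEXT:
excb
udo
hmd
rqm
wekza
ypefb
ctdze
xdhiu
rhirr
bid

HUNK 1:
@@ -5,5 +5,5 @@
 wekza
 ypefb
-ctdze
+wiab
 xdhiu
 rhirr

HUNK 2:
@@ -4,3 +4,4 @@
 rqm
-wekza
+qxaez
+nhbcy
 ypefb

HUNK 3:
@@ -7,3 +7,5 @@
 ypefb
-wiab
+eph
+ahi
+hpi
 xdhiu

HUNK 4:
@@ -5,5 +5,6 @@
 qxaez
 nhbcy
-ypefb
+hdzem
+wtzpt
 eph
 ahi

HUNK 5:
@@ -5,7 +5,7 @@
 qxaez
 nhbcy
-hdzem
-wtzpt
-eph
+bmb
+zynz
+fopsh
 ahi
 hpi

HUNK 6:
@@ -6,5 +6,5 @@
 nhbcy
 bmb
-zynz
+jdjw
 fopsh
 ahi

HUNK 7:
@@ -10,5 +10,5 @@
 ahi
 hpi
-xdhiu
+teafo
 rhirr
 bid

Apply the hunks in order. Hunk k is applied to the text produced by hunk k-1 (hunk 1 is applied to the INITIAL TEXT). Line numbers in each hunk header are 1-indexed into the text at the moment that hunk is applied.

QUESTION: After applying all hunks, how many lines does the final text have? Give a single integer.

Answer: 14

Derivation:
Hunk 1: at line 5 remove [ctdze] add [wiab] -> 10 lines: excb udo hmd rqm wekza ypefb wiab xdhiu rhirr bid
Hunk 2: at line 4 remove [wekza] add [qxaez,nhbcy] -> 11 lines: excb udo hmd rqm qxaez nhbcy ypefb wiab xdhiu rhirr bid
Hunk 3: at line 7 remove [wiab] add [eph,ahi,hpi] -> 13 lines: excb udo hmd rqm qxaez nhbcy ypefb eph ahi hpi xdhiu rhirr bid
Hunk 4: at line 5 remove [ypefb] add [hdzem,wtzpt] -> 14 lines: excb udo hmd rqm qxaez nhbcy hdzem wtzpt eph ahi hpi xdhiu rhirr bid
Hunk 5: at line 5 remove [hdzem,wtzpt,eph] add [bmb,zynz,fopsh] -> 14 lines: excb udo hmd rqm qxaez nhbcy bmb zynz fopsh ahi hpi xdhiu rhirr bid
Hunk 6: at line 6 remove [zynz] add [jdjw] -> 14 lines: excb udo hmd rqm qxaez nhbcy bmb jdjw fopsh ahi hpi xdhiu rhirr bid
Hunk 7: at line 10 remove [xdhiu] add [teafo] -> 14 lines: excb udo hmd rqm qxaez nhbcy bmb jdjw fopsh ahi hpi teafo rhirr bid
Final line count: 14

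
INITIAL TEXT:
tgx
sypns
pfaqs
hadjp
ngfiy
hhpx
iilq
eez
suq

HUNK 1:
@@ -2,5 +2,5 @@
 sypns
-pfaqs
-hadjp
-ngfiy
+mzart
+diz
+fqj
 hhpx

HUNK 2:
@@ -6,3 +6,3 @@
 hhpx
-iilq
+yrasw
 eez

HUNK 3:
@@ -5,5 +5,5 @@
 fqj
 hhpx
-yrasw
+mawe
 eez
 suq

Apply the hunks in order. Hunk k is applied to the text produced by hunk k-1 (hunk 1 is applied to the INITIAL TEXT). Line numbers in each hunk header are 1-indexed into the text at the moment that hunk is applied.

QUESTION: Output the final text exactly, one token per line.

Hunk 1: at line 2 remove [pfaqs,hadjp,ngfiy] add [mzart,diz,fqj] -> 9 lines: tgx sypns mzart diz fqj hhpx iilq eez suq
Hunk 2: at line 6 remove [iilq] add [yrasw] -> 9 lines: tgx sypns mzart diz fqj hhpx yrasw eez suq
Hunk 3: at line 5 remove [yrasw] add [mawe] -> 9 lines: tgx sypns mzart diz fqj hhpx mawe eez suq

Answer: tgx
sypns
mzart
diz
fqj
hhpx
mawe
eez
suq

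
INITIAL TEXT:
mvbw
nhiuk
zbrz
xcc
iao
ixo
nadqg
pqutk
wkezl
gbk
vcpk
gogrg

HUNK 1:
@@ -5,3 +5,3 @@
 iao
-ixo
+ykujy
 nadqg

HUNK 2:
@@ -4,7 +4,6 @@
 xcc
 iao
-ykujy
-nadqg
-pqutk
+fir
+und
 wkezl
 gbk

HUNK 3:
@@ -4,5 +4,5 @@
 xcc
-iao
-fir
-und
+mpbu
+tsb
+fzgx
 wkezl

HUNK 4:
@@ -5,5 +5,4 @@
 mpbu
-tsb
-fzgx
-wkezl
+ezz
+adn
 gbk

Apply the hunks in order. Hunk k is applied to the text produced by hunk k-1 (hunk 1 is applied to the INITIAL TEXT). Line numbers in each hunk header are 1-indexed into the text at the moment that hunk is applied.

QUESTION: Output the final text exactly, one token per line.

Answer: mvbw
nhiuk
zbrz
xcc
mpbu
ezz
adn
gbk
vcpk
gogrg

Derivation:
Hunk 1: at line 5 remove [ixo] add [ykujy] -> 12 lines: mvbw nhiuk zbrz xcc iao ykujy nadqg pqutk wkezl gbk vcpk gogrg
Hunk 2: at line 4 remove [ykujy,nadqg,pqutk] add [fir,und] -> 11 lines: mvbw nhiuk zbrz xcc iao fir und wkezl gbk vcpk gogrg
Hunk 3: at line 4 remove [iao,fir,und] add [mpbu,tsb,fzgx] -> 11 lines: mvbw nhiuk zbrz xcc mpbu tsb fzgx wkezl gbk vcpk gogrg
Hunk 4: at line 5 remove [tsb,fzgx,wkezl] add [ezz,adn] -> 10 lines: mvbw nhiuk zbrz xcc mpbu ezz adn gbk vcpk gogrg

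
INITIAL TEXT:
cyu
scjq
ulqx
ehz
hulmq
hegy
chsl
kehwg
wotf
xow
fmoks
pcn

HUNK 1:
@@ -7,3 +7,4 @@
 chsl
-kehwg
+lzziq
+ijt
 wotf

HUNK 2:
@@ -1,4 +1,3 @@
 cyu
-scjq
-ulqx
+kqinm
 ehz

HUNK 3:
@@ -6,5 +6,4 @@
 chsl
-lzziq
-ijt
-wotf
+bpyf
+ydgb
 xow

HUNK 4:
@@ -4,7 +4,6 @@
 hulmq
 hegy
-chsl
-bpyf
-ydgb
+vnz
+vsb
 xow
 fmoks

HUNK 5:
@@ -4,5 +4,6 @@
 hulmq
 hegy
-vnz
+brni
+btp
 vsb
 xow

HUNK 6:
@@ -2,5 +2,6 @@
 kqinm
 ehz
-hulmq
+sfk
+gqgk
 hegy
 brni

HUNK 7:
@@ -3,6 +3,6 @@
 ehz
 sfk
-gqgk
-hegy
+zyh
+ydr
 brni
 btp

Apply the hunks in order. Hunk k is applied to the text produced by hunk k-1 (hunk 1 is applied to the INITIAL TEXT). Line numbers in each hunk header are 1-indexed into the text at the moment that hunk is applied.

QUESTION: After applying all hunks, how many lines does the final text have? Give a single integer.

Answer: 12

Derivation:
Hunk 1: at line 7 remove [kehwg] add [lzziq,ijt] -> 13 lines: cyu scjq ulqx ehz hulmq hegy chsl lzziq ijt wotf xow fmoks pcn
Hunk 2: at line 1 remove [scjq,ulqx] add [kqinm] -> 12 lines: cyu kqinm ehz hulmq hegy chsl lzziq ijt wotf xow fmoks pcn
Hunk 3: at line 6 remove [lzziq,ijt,wotf] add [bpyf,ydgb] -> 11 lines: cyu kqinm ehz hulmq hegy chsl bpyf ydgb xow fmoks pcn
Hunk 4: at line 4 remove [chsl,bpyf,ydgb] add [vnz,vsb] -> 10 lines: cyu kqinm ehz hulmq hegy vnz vsb xow fmoks pcn
Hunk 5: at line 4 remove [vnz] add [brni,btp] -> 11 lines: cyu kqinm ehz hulmq hegy brni btp vsb xow fmoks pcn
Hunk 6: at line 2 remove [hulmq] add [sfk,gqgk] -> 12 lines: cyu kqinm ehz sfk gqgk hegy brni btp vsb xow fmoks pcn
Hunk 7: at line 3 remove [gqgk,hegy] add [zyh,ydr] -> 12 lines: cyu kqinm ehz sfk zyh ydr brni btp vsb xow fmoks pcn
Final line count: 12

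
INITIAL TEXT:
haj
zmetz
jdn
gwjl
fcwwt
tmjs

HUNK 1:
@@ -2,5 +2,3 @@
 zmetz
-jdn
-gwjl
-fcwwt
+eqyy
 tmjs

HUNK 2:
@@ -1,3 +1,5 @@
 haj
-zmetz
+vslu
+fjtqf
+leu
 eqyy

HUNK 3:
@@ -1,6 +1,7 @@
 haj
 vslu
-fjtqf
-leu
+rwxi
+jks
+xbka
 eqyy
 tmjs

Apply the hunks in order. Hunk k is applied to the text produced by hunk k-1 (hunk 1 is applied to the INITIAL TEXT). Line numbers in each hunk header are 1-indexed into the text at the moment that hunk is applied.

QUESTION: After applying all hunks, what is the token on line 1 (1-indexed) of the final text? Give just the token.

Hunk 1: at line 2 remove [jdn,gwjl,fcwwt] add [eqyy] -> 4 lines: haj zmetz eqyy tmjs
Hunk 2: at line 1 remove [zmetz] add [vslu,fjtqf,leu] -> 6 lines: haj vslu fjtqf leu eqyy tmjs
Hunk 3: at line 1 remove [fjtqf,leu] add [rwxi,jks,xbka] -> 7 lines: haj vslu rwxi jks xbka eqyy tmjs
Final line 1: haj

Answer: haj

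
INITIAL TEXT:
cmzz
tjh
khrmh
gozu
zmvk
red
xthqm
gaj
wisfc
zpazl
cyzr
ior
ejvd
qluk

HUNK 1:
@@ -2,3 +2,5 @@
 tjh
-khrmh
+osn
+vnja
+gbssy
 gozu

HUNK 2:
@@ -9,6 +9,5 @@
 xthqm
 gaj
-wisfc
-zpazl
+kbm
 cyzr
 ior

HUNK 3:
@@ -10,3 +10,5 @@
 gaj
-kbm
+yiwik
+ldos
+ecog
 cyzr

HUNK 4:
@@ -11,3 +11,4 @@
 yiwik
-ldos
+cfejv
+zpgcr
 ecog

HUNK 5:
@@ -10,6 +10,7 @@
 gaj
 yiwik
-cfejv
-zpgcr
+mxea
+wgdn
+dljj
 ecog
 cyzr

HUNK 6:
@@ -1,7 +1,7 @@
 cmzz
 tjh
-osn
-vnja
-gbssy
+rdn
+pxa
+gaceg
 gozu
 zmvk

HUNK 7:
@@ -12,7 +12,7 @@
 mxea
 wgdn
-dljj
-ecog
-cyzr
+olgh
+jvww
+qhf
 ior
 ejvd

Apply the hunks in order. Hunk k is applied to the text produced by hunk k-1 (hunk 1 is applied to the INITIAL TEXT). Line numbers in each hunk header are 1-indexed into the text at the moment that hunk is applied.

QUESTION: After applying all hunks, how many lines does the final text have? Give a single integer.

Hunk 1: at line 2 remove [khrmh] add [osn,vnja,gbssy] -> 16 lines: cmzz tjh osn vnja gbssy gozu zmvk red xthqm gaj wisfc zpazl cyzr ior ejvd qluk
Hunk 2: at line 9 remove [wisfc,zpazl] add [kbm] -> 15 lines: cmzz tjh osn vnja gbssy gozu zmvk red xthqm gaj kbm cyzr ior ejvd qluk
Hunk 3: at line 10 remove [kbm] add [yiwik,ldos,ecog] -> 17 lines: cmzz tjh osn vnja gbssy gozu zmvk red xthqm gaj yiwik ldos ecog cyzr ior ejvd qluk
Hunk 4: at line 11 remove [ldos] add [cfejv,zpgcr] -> 18 lines: cmzz tjh osn vnja gbssy gozu zmvk red xthqm gaj yiwik cfejv zpgcr ecog cyzr ior ejvd qluk
Hunk 5: at line 10 remove [cfejv,zpgcr] add [mxea,wgdn,dljj] -> 19 lines: cmzz tjh osn vnja gbssy gozu zmvk red xthqm gaj yiwik mxea wgdn dljj ecog cyzr ior ejvd qluk
Hunk 6: at line 1 remove [osn,vnja,gbssy] add [rdn,pxa,gaceg] -> 19 lines: cmzz tjh rdn pxa gaceg gozu zmvk red xthqm gaj yiwik mxea wgdn dljj ecog cyzr ior ejvd qluk
Hunk 7: at line 12 remove [dljj,ecog,cyzr] add [olgh,jvww,qhf] -> 19 lines: cmzz tjh rdn pxa gaceg gozu zmvk red xthqm gaj yiwik mxea wgdn olgh jvww qhf ior ejvd qluk
Final line count: 19

Answer: 19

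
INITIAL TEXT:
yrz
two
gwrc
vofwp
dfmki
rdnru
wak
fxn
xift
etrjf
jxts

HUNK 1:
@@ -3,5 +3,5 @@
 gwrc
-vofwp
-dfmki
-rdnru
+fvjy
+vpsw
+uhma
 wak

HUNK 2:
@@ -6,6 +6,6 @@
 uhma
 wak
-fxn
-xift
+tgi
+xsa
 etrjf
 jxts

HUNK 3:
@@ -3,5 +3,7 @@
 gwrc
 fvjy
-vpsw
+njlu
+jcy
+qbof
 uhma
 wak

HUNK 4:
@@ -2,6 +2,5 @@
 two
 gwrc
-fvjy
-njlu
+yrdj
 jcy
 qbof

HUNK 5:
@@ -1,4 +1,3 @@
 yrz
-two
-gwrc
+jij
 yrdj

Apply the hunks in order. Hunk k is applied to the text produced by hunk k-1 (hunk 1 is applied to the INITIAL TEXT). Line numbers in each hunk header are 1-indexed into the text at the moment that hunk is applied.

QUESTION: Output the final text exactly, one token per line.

Hunk 1: at line 3 remove [vofwp,dfmki,rdnru] add [fvjy,vpsw,uhma] -> 11 lines: yrz two gwrc fvjy vpsw uhma wak fxn xift etrjf jxts
Hunk 2: at line 6 remove [fxn,xift] add [tgi,xsa] -> 11 lines: yrz two gwrc fvjy vpsw uhma wak tgi xsa etrjf jxts
Hunk 3: at line 3 remove [vpsw] add [njlu,jcy,qbof] -> 13 lines: yrz two gwrc fvjy njlu jcy qbof uhma wak tgi xsa etrjf jxts
Hunk 4: at line 2 remove [fvjy,njlu] add [yrdj] -> 12 lines: yrz two gwrc yrdj jcy qbof uhma wak tgi xsa etrjf jxts
Hunk 5: at line 1 remove [two,gwrc] add [jij] -> 11 lines: yrz jij yrdj jcy qbof uhma wak tgi xsa etrjf jxts

Answer: yrz
jij
yrdj
jcy
qbof
uhma
wak
tgi
xsa
etrjf
jxts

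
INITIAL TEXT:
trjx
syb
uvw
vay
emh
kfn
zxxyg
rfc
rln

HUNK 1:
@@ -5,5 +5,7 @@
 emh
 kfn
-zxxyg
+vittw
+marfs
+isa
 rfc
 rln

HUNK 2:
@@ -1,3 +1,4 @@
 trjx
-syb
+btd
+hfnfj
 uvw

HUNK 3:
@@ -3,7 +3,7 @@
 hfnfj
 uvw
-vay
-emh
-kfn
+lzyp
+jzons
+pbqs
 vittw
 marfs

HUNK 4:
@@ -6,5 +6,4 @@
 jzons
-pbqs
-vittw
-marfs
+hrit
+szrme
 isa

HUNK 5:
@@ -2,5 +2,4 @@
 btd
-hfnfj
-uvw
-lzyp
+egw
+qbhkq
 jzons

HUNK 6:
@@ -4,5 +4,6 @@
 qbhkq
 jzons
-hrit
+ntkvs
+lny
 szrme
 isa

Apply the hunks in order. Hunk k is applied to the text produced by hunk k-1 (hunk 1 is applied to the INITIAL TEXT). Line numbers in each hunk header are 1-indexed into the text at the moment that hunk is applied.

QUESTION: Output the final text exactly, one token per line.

Hunk 1: at line 5 remove [zxxyg] add [vittw,marfs,isa] -> 11 lines: trjx syb uvw vay emh kfn vittw marfs isa rfc rln
Hunk 2: at line 1 remove [syb] add [btd,hfnfj] -> 12 lines: trjx btd hfnfj uvw vay emh kfn vittw marfs isa rfc rln
Hunk 3: at line 3 remove [vay,emh,kfn] add [lzyp,jzons,pbqs] -> 12 lines: trjx btd hfnfj uvw lzyp jzons pbqs vittw marfs isa rfc rln
Hunk 4: at line 6 remove [pbqs,vittw,marfs] add [hrit,szrme] -> 11 lines: trjx btd hfnfj uvw lzyp jzons hrit szrme isa rfc rln
Hunk 5: at line 2 remove [hfnfj,uvw,lzyp] add [egw,qbhkq] -> 10 lines: trjx btd egw qbhkq jzons hrit szrme isa rfc rln
Hunk 6: at line 4 remove [hrit] add [ntkvs,lny] -> 11 lines: trjx btd egw qbhkq jzons ntkvs lny szrme isa rfc rln

Answer: trjx
btd
egw
qbhkq
jzons
ntkvs
lny
szrme
isa
rfc
rln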